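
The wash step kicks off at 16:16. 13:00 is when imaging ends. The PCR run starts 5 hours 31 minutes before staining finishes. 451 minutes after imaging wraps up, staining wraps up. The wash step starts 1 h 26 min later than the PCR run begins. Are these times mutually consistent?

Staining ends at 13:00 + 451 min = 20:31.
The PCR run starts at 20:31 − 331 min = 15:00.
The wash step starts at 15:00 + 86 min = 16:26.
But the wash step is also said to start at 16:16 — a 10-minute conflict.

No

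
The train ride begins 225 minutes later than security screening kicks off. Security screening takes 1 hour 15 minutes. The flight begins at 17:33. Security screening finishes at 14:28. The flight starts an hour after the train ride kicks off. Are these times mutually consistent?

Security screening starts at 14:28 − 75 min = 13:13.
The train ride starts at 13:13 + 225 min = 16:58.
The flight starts at 16:58 + 60 min = 17:58.
But the flight is also said to start at 17:33 — a 25-minute conflict.

No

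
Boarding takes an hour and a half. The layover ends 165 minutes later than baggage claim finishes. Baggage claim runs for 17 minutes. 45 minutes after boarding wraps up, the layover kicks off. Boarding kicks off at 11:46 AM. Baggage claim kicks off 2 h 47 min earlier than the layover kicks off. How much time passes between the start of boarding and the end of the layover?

2.5 hours

Boarding ends at 11:46 AM + 90 min = 1:16 PM.
The layover starts at 1:16 PM + 45 min = 2:01 PM.
Baggage claim starts at 2:01 PM − 167 min = 11:14 AM.
Baggage claim ends at 11:14 AM + 17 min = 11:31 AM.
The layover ends at 11:31 AM + 165 min = 2:16 PM.
From 11:46 AM to 2:16 PM is 2.5 hours.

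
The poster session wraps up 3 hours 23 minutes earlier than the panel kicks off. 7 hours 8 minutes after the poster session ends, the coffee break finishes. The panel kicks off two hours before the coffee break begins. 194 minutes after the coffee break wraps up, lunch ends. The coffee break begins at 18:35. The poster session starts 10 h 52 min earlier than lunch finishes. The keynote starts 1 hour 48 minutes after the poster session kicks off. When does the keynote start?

The panel starts at 18:35 − 120 min = 16:35.
The poster session ends at 16:35 − 203 min = 13:12.
The coffee break ends at 13:12 + 428 min = 20:20.
Lunch ends at 20:20 + 194 min = 23:34.
The poster session starts at 23:34 − 652 min = 12:42.
The keynote starts at 12:42 + 108 min = 14:30.

14:30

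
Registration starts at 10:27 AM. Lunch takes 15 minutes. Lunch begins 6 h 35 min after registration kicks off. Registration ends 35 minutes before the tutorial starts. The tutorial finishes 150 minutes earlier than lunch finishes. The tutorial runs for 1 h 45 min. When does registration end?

Lunch starts at 10:27 AM + 395 min = 5:02 PM.
Lunch ends at 5:02 PM + 15 min = 5:17 PM.
The tutorial ends at 5:17 PM − 150 min = 2:47 PM.
The tutorial starts at 2:47 PM − 105 min = 1:02 PM.
Registration ends at 1:02 PM − 35 min = 12:27 PM.

12:27 PM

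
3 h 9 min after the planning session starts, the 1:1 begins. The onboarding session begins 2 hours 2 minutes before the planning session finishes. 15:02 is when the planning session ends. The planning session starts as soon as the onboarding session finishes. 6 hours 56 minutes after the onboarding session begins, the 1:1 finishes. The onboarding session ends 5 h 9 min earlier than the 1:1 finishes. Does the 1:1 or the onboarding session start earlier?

the onboarding session

The onboarding session starts at 15:02 − 122 min = 13:00.
The 1:1 ends at 13:00 + 416 min = 19:56.
The onboarding session ends at 19:56 − 309 min = 14:47.
So the planning session starts at 14:47.
The 1:1 starts at 14:47 + 189 min = 17:56.
The 1:1 starts at 17:56 and the onboarding session starts at 13:00, so the onboarding session is first.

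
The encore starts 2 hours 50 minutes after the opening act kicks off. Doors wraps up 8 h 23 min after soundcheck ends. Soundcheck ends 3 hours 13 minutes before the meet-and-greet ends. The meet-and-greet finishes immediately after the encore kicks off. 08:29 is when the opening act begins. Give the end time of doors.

16:29

The encore starts at 08:29 + 170 min = 11:19.
So the meet-and-greet ends at 11:19.
Soundcheck ends at 11:19 − 193 min = 08:06.
Doors ends at 08:06 + 503 min = 16:29.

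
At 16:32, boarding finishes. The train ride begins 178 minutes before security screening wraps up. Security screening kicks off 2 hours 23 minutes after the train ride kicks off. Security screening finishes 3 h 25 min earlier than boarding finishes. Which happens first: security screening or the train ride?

Security screening ends at 16:32 − 205 min = 13:07.
The train ride starts at 13:07 − 178 min = 10:09.
Security screening starts at 10:09 + 143 min = 12:32.
Security screening starts at 12:32 and the train ride starts at 10:09, so the train ride is first.

the train ride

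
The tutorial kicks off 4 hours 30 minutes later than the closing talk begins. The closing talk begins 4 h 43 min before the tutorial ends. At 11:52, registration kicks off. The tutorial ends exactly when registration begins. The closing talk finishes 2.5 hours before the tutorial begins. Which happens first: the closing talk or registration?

The tutorial ends at 11:52.
The closing talk starts at 11:52 − 283 min = 07:09.
The closing talk starts at 07:09 and registration starts at 11:52, so the closing talk is first.

the closing talk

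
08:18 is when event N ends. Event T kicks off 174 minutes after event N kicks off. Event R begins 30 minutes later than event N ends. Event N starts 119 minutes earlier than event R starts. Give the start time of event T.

Event R starts at 08:18 + 30 min = 08:48.
Event N starts at 08:48 − 119 min = 06:49.
Event T starts at 06:49 + 174 min = 09:43.

09:43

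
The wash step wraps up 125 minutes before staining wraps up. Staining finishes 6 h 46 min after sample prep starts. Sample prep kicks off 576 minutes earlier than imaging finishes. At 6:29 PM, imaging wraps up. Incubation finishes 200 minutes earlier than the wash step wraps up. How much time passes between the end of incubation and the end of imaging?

8 h 15 min

Sample prep starts at 6:29 PM − 576 min = 8:53 AM.
Staining ends at 8:53 AM + 406 min = 3:39 PM.
The wash step ends at 3:39 PM − 125 min = 1:34 PM.
Incubation ends at 1:34 PM − 200 min = 10:14 AM.
From 10:14 AM to 6:29 PM is 8 h 15 min.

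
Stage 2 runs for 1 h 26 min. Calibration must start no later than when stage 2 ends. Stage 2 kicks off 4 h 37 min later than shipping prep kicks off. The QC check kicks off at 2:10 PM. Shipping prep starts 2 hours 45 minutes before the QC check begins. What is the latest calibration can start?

Shipping prep starts at 2:10 PM − 165 min = 11:25 AM.
Stage 2 starts at 11:25 AM + 277 min = 4:02 PM.
Stage 2 ends at 4:02 PM + 86 min = 5:28 PM.
Calibration is bounded by stage 2, so the latest it can start is 5:28 PM.

5:28 PM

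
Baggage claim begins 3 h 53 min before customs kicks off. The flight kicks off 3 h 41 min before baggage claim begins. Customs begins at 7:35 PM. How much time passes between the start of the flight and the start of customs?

Baggage claim starts at 7:35 PM − 233 min = 3:42 PM.
The flight starts at 3:42 PM − 221 min = 12:01 PM.
From 12:01 PM to 7:35 PM is 454 minutes.

454 minutes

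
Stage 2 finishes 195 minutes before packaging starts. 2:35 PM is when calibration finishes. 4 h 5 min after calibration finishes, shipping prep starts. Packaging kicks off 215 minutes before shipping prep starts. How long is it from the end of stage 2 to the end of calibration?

Shipping prep starts at 2:35 PM + 245 min = 6:40 PM.
Packaging starts at 6:40 PM − 215 min = 3:05 PM.
Stage 2 ends at 3:05 PM − 195 min = 11:50 AM.
From 11:50 AM to 2:35 PM is 2 h 45 min.

2 h 45 min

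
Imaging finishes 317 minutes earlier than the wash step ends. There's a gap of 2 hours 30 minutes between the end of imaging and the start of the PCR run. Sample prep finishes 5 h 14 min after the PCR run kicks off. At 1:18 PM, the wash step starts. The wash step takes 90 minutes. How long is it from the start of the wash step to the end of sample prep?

The wash step ends at 1:18 PM + 90 min = 2:48 PM.
Imaging ends at 2:48 PM − 317 min = 9:31 AM.
The PCR run starts at 9:31 AM + 150 min = 12:01 PM.
Sample prep ends at 12:01 PM + 314 min = 5:15 PM.
From 1:18 PM to 5:15 PM is 3 hours 57 minutes.

3 hours 57 minutes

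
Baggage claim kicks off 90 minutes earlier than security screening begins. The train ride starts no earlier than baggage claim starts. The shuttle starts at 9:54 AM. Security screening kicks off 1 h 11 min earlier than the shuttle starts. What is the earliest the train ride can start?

7:13 AM

Security screening starts at 9:54 AM − 71 min = 8:43 AM.
Baggage claim starts at 8:43 AM − 90 min = 7:13 AM.
The train ride is bounded by baggage claim, so the earliest it can start is 7:13 AM.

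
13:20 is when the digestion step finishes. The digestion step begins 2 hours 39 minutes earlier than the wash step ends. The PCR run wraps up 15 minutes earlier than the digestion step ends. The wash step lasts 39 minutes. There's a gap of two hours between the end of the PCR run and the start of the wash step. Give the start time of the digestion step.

13:05

The PCR run ends at 13:20 − 15 min = 13:05.
The wash step starts at 13:05 + 120 min = 15:05.
The wash step ends at 15:05 + 39 min = 15:44.
The digestion step starts at 15:44 − 159 min = 13:05.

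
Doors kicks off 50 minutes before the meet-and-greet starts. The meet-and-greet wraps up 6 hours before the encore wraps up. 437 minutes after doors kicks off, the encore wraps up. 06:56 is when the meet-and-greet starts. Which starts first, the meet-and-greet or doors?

Doors starts at 06:56 − 50 min = 06:06.
The meet-and-greet starts at 06:56 and doors starts at 06:06, so doors is first.

doors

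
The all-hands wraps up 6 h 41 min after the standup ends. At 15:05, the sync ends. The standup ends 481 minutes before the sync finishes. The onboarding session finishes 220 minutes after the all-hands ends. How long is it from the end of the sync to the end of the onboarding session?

2 h 20 min

The standup ends at 15:05 − 481 min = 07:04.
The all-hands ends at 07:04 + 401 min = 13:45.
The onboarding session ends at 13:45 + 220 min = 17:25.
From 15:05 to 17:25 is 2 h 20 min.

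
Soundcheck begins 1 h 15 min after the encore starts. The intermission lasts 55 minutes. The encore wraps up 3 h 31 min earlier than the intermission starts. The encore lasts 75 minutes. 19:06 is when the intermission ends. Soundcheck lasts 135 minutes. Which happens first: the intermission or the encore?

the encore

The intermission starts at 19:06 − 55 min = 18:11.
The encore ends at 18:11 − 211 min = 14:40.
The encore starts at 14:40 − 75 min = 13:25.
The intermission starts at 18:11 and the encore starts at 13:25, so the encore is first.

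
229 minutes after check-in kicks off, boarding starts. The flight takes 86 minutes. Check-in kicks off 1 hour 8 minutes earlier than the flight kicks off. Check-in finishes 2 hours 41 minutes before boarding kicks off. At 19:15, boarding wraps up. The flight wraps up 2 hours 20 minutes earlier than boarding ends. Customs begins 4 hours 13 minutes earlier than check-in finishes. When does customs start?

The flight ends at 19:15 − 140 min = 16:55.
The flight starts at 16:55 − 86 min = 15:29.
Check-in starts at 15:29 − 68 min = 14:21.
Boarding starts at 14:21 + 229 min = 18:10.
Check-in ends at 18:10 − 161 min = 15:29.
Customs starts at 15:29 − 253 min = 11:16.

11:16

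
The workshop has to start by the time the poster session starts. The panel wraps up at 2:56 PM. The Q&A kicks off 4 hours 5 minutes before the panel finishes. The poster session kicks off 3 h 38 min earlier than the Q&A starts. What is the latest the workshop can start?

7:13 AM

The Q&A starts at 2:56 PM − 245 min = 10:51 AM.
The poster session starts at 10:51 AM − 218 min = 7:13 AM.
The workshop is bounded by the poster session, so the latest it can start is 7:13 AM.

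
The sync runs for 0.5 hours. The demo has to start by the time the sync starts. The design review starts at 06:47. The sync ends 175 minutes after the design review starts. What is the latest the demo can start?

The sync ends at 06:47 + 175 min = 09:42.
The sync starts at 09:42 − 30 min = 09:12.
The demo is bounded by the sync, so the latest it can start is 09:12.

09:12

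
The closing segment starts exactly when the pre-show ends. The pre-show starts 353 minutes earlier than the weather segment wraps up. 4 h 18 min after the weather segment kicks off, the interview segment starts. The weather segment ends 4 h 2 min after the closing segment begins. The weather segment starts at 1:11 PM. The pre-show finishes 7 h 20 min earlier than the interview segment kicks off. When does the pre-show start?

8:18 AM

The interview segment starts at 1:11 PM + 258 min = 5:29 PM.
The pre-show ends at 5:29 PM − 440 min = 10:09 AM.
So the closing segment starts at 10:09 AM.
The weather segment ends at 10:09 AM + 242 min = 2:11 PM.
The pre-show starts at 2:11 PM − 353 min = 8:18 AM.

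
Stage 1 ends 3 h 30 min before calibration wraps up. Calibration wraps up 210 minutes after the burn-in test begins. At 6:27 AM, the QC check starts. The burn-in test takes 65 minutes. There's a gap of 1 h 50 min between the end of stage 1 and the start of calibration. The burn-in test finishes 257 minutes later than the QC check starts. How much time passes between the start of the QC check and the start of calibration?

302 minutes

The burn-in test ends at 6:27 AM + 257 min = 10:44 AM.
The burn-in test starts at 10:44 AM − 65 min = 9:39 AM.
Calibration ends at 9:39 AM + 210 min = 1:09 PM.
Stage 1 ends at 1:09 PM − 210 min = 9:39 AM.
Calibration starts at 9:39 AM + 110 min = 11:29 AM.
From 6:27 AM to 11:29 AM is 302 minutes.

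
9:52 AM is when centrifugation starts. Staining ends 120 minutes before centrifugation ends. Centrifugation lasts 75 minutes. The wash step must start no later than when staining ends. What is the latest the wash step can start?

Centrifugation ends at 9:52 AM + 75 min = 11:07 AM.
Staining ends at 11:07 AM − 120 min = 9:07 AM.
The wash step is bounded by staining, so the latest it can start is 9:07 AM.

9:07 AM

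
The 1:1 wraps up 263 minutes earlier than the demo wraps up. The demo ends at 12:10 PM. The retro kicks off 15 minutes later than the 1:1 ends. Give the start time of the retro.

The 1:1 ends at 12:10 PM − 263 min = 7:47 AM.
The retro starts at 7:47 AM + 15 min = 8:02 AM.

8:02 AM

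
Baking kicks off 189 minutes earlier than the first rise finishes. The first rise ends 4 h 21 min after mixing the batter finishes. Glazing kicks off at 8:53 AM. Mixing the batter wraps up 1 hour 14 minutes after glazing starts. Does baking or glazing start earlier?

glazing

Mixing the batter ends at 8:53 AM + 74 min = 10:07 AM.
The first rise ends at 10:07 AM + 261 min = 2:28 PM.
Baking starts at 2:28 PM − 189 min = 11:19 AM.
Baking starts at 11:19 AM and glazing starts at 8:53 AM, so glazing is first.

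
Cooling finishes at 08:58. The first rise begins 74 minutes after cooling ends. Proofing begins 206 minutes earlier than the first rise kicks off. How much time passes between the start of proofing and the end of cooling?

The first rise starts at 08:58 + 74 min = 10:12.
Proofing starts at 10:12 − 206 min = 06:46.
From 06:46 to 08:58 is 2 hours 12 minutes.

2 hours 12 minutes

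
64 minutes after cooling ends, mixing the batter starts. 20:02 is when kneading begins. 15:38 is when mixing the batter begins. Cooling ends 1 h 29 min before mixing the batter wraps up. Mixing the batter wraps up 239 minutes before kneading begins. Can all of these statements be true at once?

Mixing the batter ends at 20:02 − 239 min = 16:03.
Cooling ends at 16:03 − 89 min = 14:34.
Mixing the batter starts at 14:34 + 64 min = 15:38.
That matches the stated 15:38, so the schedule is consistent.

Yes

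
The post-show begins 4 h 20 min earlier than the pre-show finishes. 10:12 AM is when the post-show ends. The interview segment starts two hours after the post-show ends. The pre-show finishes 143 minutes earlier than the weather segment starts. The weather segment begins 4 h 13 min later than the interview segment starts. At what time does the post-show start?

The interview segment starts at 10:12 AM + 120 min = 12:12 PM.
The weather segment starts at 12:12 PM + 253 min = 4:25 PM.
The pre-show ends at 4:25 PM − 143 min = 2:02 PM.
The post-show starts at 2:02 PM − 260 min = 9:42 AM.

9:42 AM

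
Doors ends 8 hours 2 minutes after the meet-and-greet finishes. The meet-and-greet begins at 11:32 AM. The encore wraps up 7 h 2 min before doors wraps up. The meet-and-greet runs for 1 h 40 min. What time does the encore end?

The meet-and-greet ends at 11:32 AM + 100 min = 1:12 PM.
Doors ends at 1:12 PM + 482 min = 9:14 PM.
The encore ends at 9:14 PM − 422 min = 2:12 PM.

2:12 PM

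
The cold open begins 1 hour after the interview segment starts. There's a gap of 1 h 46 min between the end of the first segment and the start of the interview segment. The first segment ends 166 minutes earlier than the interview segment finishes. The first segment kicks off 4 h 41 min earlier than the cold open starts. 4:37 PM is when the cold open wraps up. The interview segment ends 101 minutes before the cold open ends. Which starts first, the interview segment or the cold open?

The interview segment ends at 4:37 PM − 101 min = 2:56 PM.
The first segment ends at 2:56 PM − 166 min = 12:10 PM.
The interview segment starts at 12:10 PM + 106 min = 1:56 PM.
The cold open starts at 1:56 PM + 60 min = 2:56 PM.
The interview segment starts at 1:56 PM and the cold open starts at 2:56 PM, so the interview segment is first.

the interview segment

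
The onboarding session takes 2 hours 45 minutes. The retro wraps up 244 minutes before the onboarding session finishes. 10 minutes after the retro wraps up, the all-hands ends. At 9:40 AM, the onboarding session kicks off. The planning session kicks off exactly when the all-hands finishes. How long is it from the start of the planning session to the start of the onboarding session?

The onboarding session ends at 9:40 AM + 165 min = 12:25 PM.
The retro ends at 12:25 PM − 244 min = 8:21 AM.
The all-hands ends at 8:21 AM + 10 min = 8:31 AM.
So the planning session starts at 8:31 AM.
From 8:31 AM to 9:40 AM is 1 hour 9 minutes.

1 hour 9 minutes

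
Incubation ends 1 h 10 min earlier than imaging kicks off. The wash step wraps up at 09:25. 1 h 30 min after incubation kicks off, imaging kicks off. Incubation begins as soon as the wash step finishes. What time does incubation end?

Incubation starts at 09:25.
Imaging starts at 09:25 + 90 min = 10:55.
Incubation ends at 10:55 − 70 min = 09:45.

09:45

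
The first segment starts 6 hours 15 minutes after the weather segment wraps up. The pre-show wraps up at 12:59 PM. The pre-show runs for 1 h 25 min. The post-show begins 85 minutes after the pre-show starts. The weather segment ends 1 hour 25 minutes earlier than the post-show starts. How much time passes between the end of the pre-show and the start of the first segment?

The pre-show starts at 12:59 PM − 85 min = 11:34 AM.
The post-show starts at 11:34 AM + 85 min = 12:59 PM.
The weather segment ends at 12:59 PM − 85 min = 11:34 AM.
The first segment starts at 11:34 AM + 375 min = 5:49 PM.
From 12:59 PM to 5:49 PM is 290 minutes.

290 minutes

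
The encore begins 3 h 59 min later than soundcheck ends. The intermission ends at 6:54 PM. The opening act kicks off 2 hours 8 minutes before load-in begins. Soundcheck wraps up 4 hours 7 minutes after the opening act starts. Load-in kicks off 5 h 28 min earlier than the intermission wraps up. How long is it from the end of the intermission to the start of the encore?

30 minutes

Load-in starts at 6:54 PM − 328 min = 1:26 PM.
The opening act starts at 1:26 PM − 128 min = 11:18 AM.
Soundcheck ends at 11:18 AM + 247 min = 3:25 PM.
The encore starts at 3:25 PM + 239 min = 7:24 PM.
From 6:54 PM to 7:24 PM is 30 minutes.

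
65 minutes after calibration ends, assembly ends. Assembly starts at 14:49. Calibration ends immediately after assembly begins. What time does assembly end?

15:54

Calibration ends at 14:49.
Assembly ends at 14:49 + 65 min = 15:54.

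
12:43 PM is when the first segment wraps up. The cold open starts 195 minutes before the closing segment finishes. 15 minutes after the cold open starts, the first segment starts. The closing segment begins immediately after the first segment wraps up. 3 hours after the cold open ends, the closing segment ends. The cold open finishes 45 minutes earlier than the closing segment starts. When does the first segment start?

The closing segment starts at 12:43 PM.
The cold open ends at 12:43 PM − 45 min = 11:58 AM.
The closing segment ends at 11:58 AM + 180 min = 2:58 PM.
The cold open starts at 2:58 PM − 195 min = 11:43 AM.
The first segment starts at 11:43 AM + 15 min = 11:58 AM.

11:58 AM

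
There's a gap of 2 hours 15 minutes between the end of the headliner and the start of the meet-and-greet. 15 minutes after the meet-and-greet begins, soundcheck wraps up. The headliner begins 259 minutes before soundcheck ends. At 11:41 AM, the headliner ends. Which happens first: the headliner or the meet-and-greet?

the headliner

The meet-and-greet starts at 11:41 AM + 135 min = 1:56 PM.
Soundcheck ends at 1:56 PM + 15 min = 2:11 PM.
The headliner starts at 2:11 PM − 259 min = 9:52 AM.
The headliner starts at 9:52 AM and the meet-and-greet starts at 1:56 PM, so the headliner is first.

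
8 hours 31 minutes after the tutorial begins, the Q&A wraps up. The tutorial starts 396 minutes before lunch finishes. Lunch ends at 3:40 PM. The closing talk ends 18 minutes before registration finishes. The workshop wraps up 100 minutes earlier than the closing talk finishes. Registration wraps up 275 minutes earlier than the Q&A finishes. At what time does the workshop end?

11:02 AM

The tutorial starts at 3:40 PM − 396 min = 9:04 AM.
The Q&A ends at 9:04 AM + 511 min = 5:35 PM.
Registration ends at 5:35 PM − 275 min = 1:00 PM.
The closing talk ends at 1:00 PM − 18 min = 12:42 PM.
The workshop ends at 12:42 PM − 100 min = 11:02 AM.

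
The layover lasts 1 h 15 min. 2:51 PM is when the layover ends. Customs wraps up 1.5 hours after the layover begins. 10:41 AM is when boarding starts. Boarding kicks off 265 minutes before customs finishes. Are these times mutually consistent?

Yes

The layover starts at 2:51 PM − 75 min = 1:36 PM.
Customs ends at 1:36 PM + 90 min = 3:06 PM.
Boarding starts at 3:06 PM − 265 min = 10:41 AM.
That matches the stated 10:41 AM, so the schedule is consistent.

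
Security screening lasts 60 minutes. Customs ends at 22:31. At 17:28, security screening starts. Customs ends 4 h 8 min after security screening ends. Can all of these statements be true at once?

No

Security screening ends at 17:28 + 60 min = 18:28.
Customs ends at 18:28 + 248 min = 22:36.
But customs is also said to end at 22:31 — a 5-minute conflict.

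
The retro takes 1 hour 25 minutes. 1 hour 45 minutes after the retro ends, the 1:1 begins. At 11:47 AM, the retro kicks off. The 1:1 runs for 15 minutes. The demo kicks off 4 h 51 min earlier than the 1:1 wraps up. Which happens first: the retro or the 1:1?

the retro

The retro ends at 11:47 AM + 85 min = 1:12 PM.
The 1:1 starts at 1:12 PM + 105 min = 2:57 PM.
The retro starts at 11:47 AM and the 1:1 starts at 2:57 PM, so the retro is first.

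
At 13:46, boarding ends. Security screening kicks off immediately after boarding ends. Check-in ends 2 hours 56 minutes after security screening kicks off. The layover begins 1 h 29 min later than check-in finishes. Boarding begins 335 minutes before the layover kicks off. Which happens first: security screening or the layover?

Security screening starts at 13:46.
Check-in ends at 13:46 + 176 min = 16:42.
The layover starts at 16:42 + 89 min = 18:11.
Security screening starts at 13:46 and the layover starts at 18:11, so security screening is first.

security screening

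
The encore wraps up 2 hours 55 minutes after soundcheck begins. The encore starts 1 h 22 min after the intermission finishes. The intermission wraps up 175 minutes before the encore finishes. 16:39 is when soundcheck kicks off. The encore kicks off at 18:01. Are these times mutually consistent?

Yes

The encore ends at 16:39 + 175 min = 19:34.
The intermission ends at 19:34 − 175 min = 16:39.
The encore starts at 16:39 + 82 min = 18:01.
That matches the stated 18:01, so the schedule is consistent.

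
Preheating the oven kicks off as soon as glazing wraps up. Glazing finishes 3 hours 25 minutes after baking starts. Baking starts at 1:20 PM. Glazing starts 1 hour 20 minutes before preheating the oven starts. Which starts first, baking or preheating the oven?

Glazing ends at 1:20 PM + 205 min = 4:45 PM.
So preheating the oven starts at 4:45 PM.
Baking starts at 1:20 PM and preheating the oven starts at 4:45 PM, so baking is first.

baking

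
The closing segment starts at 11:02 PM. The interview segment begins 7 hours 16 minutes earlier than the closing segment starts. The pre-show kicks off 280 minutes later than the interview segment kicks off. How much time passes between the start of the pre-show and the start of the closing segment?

2 h 36 min

The interview segment starts at 11:02 PM − 436 min = 3:46 PM.
The pre-show starts at 3:46 PM + 280 min = 8:26 PM.
From 8:26 PM to 11:02 PM is 2 h 36 min.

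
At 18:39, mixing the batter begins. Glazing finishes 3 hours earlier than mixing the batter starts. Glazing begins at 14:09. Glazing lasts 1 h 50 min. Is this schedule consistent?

No

Glazing ends at 18:39 − 180 min = 15:39.
Glazing starts at 15:39 − 110 min = 13:49.
But glazing is also said to start at 14:09 — a 20-minute conflict.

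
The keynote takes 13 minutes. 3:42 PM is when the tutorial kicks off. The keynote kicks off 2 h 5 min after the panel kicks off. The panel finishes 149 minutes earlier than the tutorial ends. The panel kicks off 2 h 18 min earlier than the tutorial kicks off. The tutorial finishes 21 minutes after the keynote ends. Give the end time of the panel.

1:34 PM

The panel starts at 3:42 PM − 138 min = 1:24 PM.
The keynote starts at 1:24 PM + 125 min = 3:29 PM.
The keynote ends at 3:29 PM + 13 min = 3:42 PM.
The tutorial ends at 3:42 PM + 21 min = 4:03 PM.
The panel ends at 4:03 PM − 149 min = 1:34 PM.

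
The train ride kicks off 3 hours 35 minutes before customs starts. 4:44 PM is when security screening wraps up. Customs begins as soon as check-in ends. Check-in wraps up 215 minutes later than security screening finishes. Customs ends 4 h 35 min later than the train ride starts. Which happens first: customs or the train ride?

Check-in ends at 4:44 PM + 215 min = 8:19 PM.
So customs starts at 8:19 PM.
The train ride starts at 8:19 PM − 215 min = 4:44 PM.
Customs starts at 8:19 PM and the train ride starts at 4:44 PM, so the train ride is first.

the train ride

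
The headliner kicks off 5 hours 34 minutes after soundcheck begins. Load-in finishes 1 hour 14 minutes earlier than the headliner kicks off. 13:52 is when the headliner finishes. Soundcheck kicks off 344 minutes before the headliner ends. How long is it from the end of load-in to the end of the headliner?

1 h 24 min

Soundcheck starts at 13:52 − 344 min = 08:08.
The headliner starts at 08:08 + 334 min = 13:42.
Load-in ends at 13:42 − 74 min = 12:28.
From 12:28 to 13:52 is 1 h 24 min.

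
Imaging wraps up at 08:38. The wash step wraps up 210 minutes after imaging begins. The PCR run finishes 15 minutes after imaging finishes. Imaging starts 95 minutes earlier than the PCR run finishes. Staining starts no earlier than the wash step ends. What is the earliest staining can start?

10:48

The PCR run ends at 08:38 + 15 min = 08:53.
Imaging starts at 08:53 − 95 min = 07:18.
The wash step ends at 07:18 + 210 min = 10:48.
Staining is bounded by the wash step, so the earliest it can start is 10:48.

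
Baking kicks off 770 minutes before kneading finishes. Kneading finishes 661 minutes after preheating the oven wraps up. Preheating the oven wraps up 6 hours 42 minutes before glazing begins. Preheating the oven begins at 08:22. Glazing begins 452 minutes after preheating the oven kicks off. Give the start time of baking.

Glazing starts at 08:22 + 452 min = 15:54.
Preheating the oven ends at 15:54 − 402 min = 09:12.
Kneading ends at 09:12 + 661 min = 20:13.
Baking starts at 20:13 − 770 min = 07:23.

07:23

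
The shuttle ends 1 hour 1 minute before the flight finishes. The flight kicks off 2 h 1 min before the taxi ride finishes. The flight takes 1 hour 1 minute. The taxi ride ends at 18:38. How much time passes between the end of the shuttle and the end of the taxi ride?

The flight starts at 18:38 − 121 min = 16:37.
The flight ends at 16:37 + 61 min = 17:38.
The shuttle ends at 17:38 − 61 min = 16:37.
From 16:37 to 18:38 is 2 hours 1 minute.

2 hours 1 minute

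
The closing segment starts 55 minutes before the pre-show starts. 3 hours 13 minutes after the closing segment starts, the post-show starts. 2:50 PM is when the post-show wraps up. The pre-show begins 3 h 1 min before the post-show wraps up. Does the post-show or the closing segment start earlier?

the closing segment

The pre-show starts at 2:50 PM − 181 min = 11:49 AM.
The closing segment starts at 11:49 AM − 55 min = 10:54 AM.
The post-show starts at 10:54 AM + 193 min = 2:07 PM.
The post-show starts at 2:07 PM and the closing segment starts at 10:54 AM, so the closing segment is first.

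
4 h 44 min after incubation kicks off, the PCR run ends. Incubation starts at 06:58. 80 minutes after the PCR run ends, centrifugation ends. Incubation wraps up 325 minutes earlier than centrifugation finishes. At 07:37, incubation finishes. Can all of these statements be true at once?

Yes

The PCR run ends at 06:58 + 284 min = 11:42.
Centrifugation ends at 11:42 + 80 min = 13:02.
Incubation ends at 13:02 − 325 min = 07:37.
That matches the stated 07:37, so the schedule is consistent.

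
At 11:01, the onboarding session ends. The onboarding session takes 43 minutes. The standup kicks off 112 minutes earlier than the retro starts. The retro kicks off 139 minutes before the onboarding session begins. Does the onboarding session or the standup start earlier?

The onboarding session starts at 11:01 − 43 min = 10:18.
The retro starts at 10:18 − 139 min = 07:59.
The standup starts at 07:59 − 112 min = 06:07.
The onboarding session starts at 10:18 and the standup starts at 06:07, so the standup is first.

the standup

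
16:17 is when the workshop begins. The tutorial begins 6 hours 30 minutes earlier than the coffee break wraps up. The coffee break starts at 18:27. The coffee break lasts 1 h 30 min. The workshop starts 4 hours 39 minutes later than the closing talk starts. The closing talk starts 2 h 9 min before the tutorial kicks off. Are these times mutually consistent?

No

The coffee break ends at 18:27 + 90 min = 19:57.
The tutorial starts at 19:57 − 390 min = 13:27.
The closing talk starts at 13:27 − 129 min = 11:18.
The workshop starts at 11:18 + 279 min = 15:57.
But the workshop is also said to start at 16:17 — a 20-minute conflict.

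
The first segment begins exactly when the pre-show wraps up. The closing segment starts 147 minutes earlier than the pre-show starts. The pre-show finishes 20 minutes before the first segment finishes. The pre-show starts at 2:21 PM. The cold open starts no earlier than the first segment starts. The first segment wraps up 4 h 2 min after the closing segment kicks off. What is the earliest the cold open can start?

3:36 PM

The closing segment starts at 2:21 PM − 147 min = 11:54 AM.
The first segment ends at 11:54 AM + 242 min = 3:56 PM.
The pre-show ends at 3:56 PM − 20 min = 3:36 PM.
So the first segment starts at 3:36 PM.
The cold open is bounded by the first segment, so the earliest it can start is 3:36 PM.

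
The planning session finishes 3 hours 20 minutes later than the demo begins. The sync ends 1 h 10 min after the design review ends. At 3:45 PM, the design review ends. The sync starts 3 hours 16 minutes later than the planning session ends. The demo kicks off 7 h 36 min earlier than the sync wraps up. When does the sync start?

The sync ends at 3:45 PM + 70 min = 4:55 PM.
The demo starts at 4:55 PM − 456 min = 9:19 AM.
The planning session ends at 9:19 AM + 200 min = 12:39 PM.
The sync starts at 12:39 PM + 196 min = 3:55 PM.

3:55 PM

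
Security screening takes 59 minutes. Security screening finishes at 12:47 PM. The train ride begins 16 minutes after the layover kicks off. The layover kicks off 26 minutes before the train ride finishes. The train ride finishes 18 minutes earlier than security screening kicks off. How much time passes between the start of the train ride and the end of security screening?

87 minutes

Security screening starts at 12:47 PM − 59 min = 11:48 AM.
The train ride ends at 11:48 AM − 18 min = 11:30 AM.
The layover starts at 11:30 AM − 26 min = 11:04 AM.
The train ride starts at 11:04 AM + 16 min = 11:20 AM.
From 11:20 AM to 12:47 PM is 87 minutes.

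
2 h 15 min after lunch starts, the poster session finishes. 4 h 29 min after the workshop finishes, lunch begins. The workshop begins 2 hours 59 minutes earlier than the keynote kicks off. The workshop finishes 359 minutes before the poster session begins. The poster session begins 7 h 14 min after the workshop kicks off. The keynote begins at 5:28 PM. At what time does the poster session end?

The workshop starts at 5:28 PM − 179 min = 2:29 PM.
The poster session starts at 2:29 PM + 434 min = 9:43 PM.
The workshop ends at 9:43 PM − 359 min = 3:44 PM.
Lunch starts at 3:44 PM + 269 min = 8:13 PM.
The poster session ends at 8:13 PM + 135 min = 10:28 PM.

10:28 PM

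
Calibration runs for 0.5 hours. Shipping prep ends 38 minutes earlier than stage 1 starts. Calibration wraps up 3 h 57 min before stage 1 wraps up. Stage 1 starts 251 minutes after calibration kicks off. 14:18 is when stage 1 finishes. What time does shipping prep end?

13:24

Calibration ends at 14:18 − 237 min = 10:21.
Calibration starts at 10:21 − 30 min = 09:51.
Stage 1 starts at 09:51 + 251 min = 14:02.
Shipping prep ends at 14:02 − 38 min = 13:24.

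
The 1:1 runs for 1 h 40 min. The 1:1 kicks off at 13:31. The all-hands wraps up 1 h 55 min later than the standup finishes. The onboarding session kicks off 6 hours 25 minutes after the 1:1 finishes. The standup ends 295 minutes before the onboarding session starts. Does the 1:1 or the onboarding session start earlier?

The 1:1 ends at 13:31 + 100 min = 15:11.
The onboarding session starts at 15:11 + 385 min = 21:36.
The 1:1 starts at 13:31 and the onboarding session starts at 21:36, so the 1:1 is first.

the 1:1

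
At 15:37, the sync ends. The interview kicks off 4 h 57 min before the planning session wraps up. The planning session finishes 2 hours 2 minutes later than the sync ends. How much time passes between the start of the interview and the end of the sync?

The planning session ends at 15:37 + 122 min = 17:39.
The interview starts at 17:39 − 297 min = 12:42.
From 12:42 to 15:37 is 175 minutes.

175 minutes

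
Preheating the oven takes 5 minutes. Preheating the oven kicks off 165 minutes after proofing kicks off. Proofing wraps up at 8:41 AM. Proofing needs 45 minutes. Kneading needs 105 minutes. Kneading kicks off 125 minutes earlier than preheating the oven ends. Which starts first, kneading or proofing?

proofing

Proofing starts at 8:41 AM − 45 min = 7:56 AM.
Preheating the oven starts at 7:56 AM + 165 min = 10:41 AM.
Preheating the oven ends at 10:41 AM + 5 min = 10:46 AM.
Kneading starts at 10:46 AM − 125 min = 8:41 AM.
Kneading starts at 8:41 AM and proofing starts at 7:56 AM, so proofing is first.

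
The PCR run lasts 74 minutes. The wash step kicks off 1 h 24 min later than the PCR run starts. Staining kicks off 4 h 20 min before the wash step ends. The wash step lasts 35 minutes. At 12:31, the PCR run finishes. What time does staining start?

08:56

The PCR run starts at 12:31 − 74 min = 11:17.
The wash step starts at 11:17 + 84 min = 12:41.
The wash step ends at 12:41 + 35 min = 13:16.
Staining starts at 13:16 − 260 min = 08:56.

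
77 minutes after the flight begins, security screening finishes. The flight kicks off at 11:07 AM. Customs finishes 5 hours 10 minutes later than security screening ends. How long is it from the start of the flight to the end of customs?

387 minutes

Security screening ends at 11:07 AM + 77 min = 12:24 PM.
Customs ends at 12:24 PM + 310 min = 5:34 PM.
From 11:07 AM to 5:34 PM is 387 minutes.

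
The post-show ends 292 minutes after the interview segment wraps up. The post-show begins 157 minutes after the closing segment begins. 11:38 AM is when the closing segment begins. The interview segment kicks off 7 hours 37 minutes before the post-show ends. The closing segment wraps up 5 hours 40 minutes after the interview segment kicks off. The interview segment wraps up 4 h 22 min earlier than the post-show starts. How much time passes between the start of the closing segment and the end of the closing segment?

The post-show starts at 11:38 AM + 157 min = 2:15 PM.
The interview segment ends at 2:15 PM − 262 min = 9:53 AM.
The post-show ends at 9:53 AM + 292 min = 2:45 PM.
The interview segment starts at 2:45 PM − 457 min = 7:08 AM.
The closing segment ends at 7:08 AM + 340 min = 12:48 PM.
From 11:38 AM to 12:48 PM is 1 hour 10 minutes.

1 hour 10 minutes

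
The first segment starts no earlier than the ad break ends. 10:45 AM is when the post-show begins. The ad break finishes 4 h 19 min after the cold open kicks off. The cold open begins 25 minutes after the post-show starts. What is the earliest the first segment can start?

The cold open starts at 10:45 AM + 25 min = 11:10 AM.
The ad break ends at 11:10 AM + 259 min = 3:29 PM.
The first segment is bounded by the ad break, so the earliest it can start is 3:29 PM.

3:29 PM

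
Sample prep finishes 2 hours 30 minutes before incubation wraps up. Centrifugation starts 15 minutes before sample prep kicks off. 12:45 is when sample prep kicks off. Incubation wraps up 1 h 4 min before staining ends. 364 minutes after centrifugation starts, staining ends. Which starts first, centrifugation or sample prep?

centrifugation

Centrifugation starts at 12:45 − 15 min = 12:30.
Centrifugation starts at 12:30 and sample prep starts at 12:45, so centrifugation is first.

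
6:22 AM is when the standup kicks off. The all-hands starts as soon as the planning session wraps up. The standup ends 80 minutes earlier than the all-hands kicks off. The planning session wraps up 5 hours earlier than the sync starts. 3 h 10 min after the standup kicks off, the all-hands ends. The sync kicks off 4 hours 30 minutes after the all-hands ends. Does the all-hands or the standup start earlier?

the standup

The all-hands ends at 6:22 AM + 190 min = 9:32 AM.
The sync starts at 9:32 AM + 270 min = 2:02 PM.
The planning session ends at 2:02 PM − 300 min = 9:02 AM.
So the all-hands starts at 9:02 AM.
The all-hands starts at 9:02 AM and the standup starts at 6:22 AM, so the standup is first.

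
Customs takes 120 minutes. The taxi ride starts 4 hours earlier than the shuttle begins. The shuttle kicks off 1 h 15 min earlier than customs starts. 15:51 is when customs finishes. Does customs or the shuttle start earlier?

the shuttle

Customs starts at 15:51 − 120 min = 13:51.
The shuttle starts at 13:51 − 75 min = 12:36.
Customs starts at 13:51 and the shuttle starts at 12:36, so the shuttle is first.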